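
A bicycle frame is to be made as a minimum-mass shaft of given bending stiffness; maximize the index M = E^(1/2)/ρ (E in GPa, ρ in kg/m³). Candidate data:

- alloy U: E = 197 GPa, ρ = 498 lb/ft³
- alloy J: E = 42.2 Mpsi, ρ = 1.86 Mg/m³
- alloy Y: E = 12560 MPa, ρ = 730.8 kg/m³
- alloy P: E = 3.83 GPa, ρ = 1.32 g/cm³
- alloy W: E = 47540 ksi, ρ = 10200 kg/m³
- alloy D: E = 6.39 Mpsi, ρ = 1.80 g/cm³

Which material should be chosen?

Convert each candidate to consistent units, then evaluate M:
  alloy U: E = 197.0 GPa, ρ = 7977 kg/m³
  alloy J: E = 291.0 GPa, ρ = 1860 kg/m³
  alloy Y: E = 12.56 GPa, ρ = 730.8 kg/m³
  alloy P: E = 3.830 GPa, ρ = 1320 kg/m³
  alloy W: E = 327.8 GPa, ρ = 10200 kg/m³
  alloy D: E = 44.06 GPa, ρ = 1800 kg/m³
  alloy J: M = 9.17×10⁻³
  alloy Y: M = 4.85×10⁻³
  alloy D: M = 3.69×10⁻³
  alloy W: M = 1.77×10⁻³
  alloy U: M = 1.76×10⁻³
  alloy P: M = 1.48×10⁻³
Highest index: alloy J.

alloy J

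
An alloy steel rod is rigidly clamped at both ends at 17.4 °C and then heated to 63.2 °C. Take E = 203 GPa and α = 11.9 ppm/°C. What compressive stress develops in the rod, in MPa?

111 MPa

ΔT = 45.80 K. Constrained thermal stress σ = E·α·ΔT = 203.0×10³ MPa × 11.9×10⁻⁶ × 45.80 = 111 MPa (compressive).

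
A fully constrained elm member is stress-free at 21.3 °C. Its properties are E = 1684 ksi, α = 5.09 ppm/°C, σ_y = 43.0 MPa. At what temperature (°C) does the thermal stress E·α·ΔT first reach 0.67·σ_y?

E = 1684 ksi = 11.61 GPa.
E·α·ΔT = 28.81 MPa ⇒ ΔT = 28.81 / (11.61×10³ × 5.09×10⁻⁶) = 487.5 K.
T = 21.3 + 487.5 = 508.8 °C.

509 °C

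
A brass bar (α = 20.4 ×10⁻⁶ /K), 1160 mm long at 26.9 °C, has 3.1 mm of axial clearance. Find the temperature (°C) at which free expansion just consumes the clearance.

158 °C

α·L₀·ΔT = 3.1 mm ⇒ ΔT = 3.1 / (20.4×10⁻⁶ × 1160.0) = 131.0 K.
T = 26.9 + 131.0 = 157.9 °C.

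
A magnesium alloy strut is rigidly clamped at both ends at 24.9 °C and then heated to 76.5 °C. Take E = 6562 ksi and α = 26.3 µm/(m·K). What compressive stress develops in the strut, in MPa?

61.4 MPa

E = 6562 ksi = 45.24 GPa.
ΔT = 51.60 K. Constrained thermal stress σ = E·α·ΔT = 45.24×10³ MPa × 26.3×10⁻⁶ × 51.60 = 61.4 MPa (compressive).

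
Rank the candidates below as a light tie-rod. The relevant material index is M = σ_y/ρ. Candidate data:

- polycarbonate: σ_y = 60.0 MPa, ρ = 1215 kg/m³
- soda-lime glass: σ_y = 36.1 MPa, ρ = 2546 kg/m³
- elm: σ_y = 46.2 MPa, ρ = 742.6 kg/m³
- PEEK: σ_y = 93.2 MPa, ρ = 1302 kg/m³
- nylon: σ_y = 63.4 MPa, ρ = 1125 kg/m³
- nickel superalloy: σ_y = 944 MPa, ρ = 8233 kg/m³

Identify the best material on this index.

Computing M directly (units already consistent):
  nickel superalloy: M = 115 kN·m/kg
  PEEK: M = 71.6 kN·m/kg
  elm: M = 62.2 kN·m/kg
  nylon: M = 56.4 kN·m/kg
  polycarbonate: M = 49.4 kN·m/kg
  soda-lime glass: M = 14.2 kN·m/kg
Nickel superalloy has the largest M.

nickel superalloy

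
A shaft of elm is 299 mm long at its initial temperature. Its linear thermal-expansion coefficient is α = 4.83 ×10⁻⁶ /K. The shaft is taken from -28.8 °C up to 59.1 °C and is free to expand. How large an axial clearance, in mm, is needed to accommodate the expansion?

0.127 mm

ΔT = 59.1 − (-28.8) = 87.90 K.
ΔL = α·L₀·ΔT = 4.83×10⁻⁶ × 299 mm × 87.90 K = 0.127 mm.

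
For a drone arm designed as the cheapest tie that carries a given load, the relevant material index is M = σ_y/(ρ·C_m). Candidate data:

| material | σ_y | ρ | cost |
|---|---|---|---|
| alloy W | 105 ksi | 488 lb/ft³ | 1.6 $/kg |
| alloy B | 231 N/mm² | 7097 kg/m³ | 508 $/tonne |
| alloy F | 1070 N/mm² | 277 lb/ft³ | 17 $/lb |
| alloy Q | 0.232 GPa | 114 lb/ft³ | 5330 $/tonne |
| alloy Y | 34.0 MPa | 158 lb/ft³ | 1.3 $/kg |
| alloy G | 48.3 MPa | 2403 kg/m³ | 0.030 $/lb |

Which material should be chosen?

In SI units:
  alloy W: σ_y = 723.9 MPa, ρ = 7817 kg/m³, cost = 1.600 $/kg
  alloy B: σ_y = 231.0 MPa, ρ = 7097 kg/m³, cost = 0.5080 $/kg
  alloy F: σ_y = 1070 MPa, ρ = 4437 kg/m³, cost = 37.48 $/kg
  alloy Q: σ_y = 232.0 MPa, ρ = 1826 kg/m³, cost = 5.330 $/kg
  alloy Y: σ_y = 34.00 MPa, ρ = 2531 kg/m³, cost = 1.300 $/kg
  alloy G: σ_y = 48.30 MPa, ρ = 2403 kg/m³, cost = 0.06614 $/kg
  alloy G: M = 304 kN·m per $
  alloy B: M = 64.1 kN·m per $
  alloy W: M = 57.9 kN·m per $
  alloy Q: M = 23.8 kN·m per $
  alloy Y: M = 10.3 kN·m per $
  alloy F: M = 6.43 kN·m per $
Alloy G has the largest M.

alloy G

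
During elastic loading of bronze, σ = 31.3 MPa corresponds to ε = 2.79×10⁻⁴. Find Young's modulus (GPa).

E = σ/ε = 31.3 MPa / 2.79×10⁻⁴ = 112200 MPa = 112 GPa.

112 GPa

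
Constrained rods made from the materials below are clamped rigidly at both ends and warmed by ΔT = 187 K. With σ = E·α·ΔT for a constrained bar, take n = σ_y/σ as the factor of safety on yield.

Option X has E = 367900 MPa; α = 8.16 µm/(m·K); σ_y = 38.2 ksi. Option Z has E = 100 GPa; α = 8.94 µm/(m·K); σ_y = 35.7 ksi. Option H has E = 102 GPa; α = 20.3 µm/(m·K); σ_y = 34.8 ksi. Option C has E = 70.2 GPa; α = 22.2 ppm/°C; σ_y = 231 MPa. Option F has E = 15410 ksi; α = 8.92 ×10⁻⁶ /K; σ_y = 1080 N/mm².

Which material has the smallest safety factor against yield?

option X

Per material, after unit conversion:
  option X: E = 367.9, α = 8.16, σ_y = 263.4 → σ = 561 MPa, n = 0.469
  option Z: E = 100.0, α = 8.94, σ_y = 246.1 → σ = 167 MPa, n = 1.47
  option H: E = 102.0, α = 20.3, σ_y = 239.9 → σ = 387 MPa, n = 0.620
  option C: E = 70.20, α = 22.2, σ_y = 231.0 → σ = 291 MPa, n = 0.793
  option F: E = 106.2, α = 8.92, σ_y = 1080 → σ = 177 MPa, n = 6.09
The minimum is option X at n = 0.469.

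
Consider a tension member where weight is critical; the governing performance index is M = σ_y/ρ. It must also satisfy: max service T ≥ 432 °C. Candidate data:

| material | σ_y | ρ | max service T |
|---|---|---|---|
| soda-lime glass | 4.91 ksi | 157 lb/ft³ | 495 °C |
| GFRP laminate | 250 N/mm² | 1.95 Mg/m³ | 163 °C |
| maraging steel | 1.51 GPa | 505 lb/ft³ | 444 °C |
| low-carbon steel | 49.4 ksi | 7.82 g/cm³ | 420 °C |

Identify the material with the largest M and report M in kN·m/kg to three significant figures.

maraging steel, M = 187 kN·m/kg

Screen on constraints: max service T ≥ 432 °C. Survivors: soda-lime glass, maraging steel.
Convert each candidate to consistent units, then evaluate M:
  soda-lime glass: σ_y = 33.85 MPa, ρ = 2515 kg/m³
  maraging steel: σ_y = 1510 MPa, ρ = 8089 kg/m³
  maraging steel: M = 187 kN·m/kg
  soda-lime glass: M = 13.5 kN·m/kg
Maraging steel ranks first.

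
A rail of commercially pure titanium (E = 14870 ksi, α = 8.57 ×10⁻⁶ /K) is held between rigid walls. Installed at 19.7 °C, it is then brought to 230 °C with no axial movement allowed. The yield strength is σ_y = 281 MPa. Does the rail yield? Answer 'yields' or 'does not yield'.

does not yield

E = 14870 ksi = 102.5 GPa.
ΔT = 210.3 K. Constrained thermal stress σ = E·α·ΔT = 102.5×10³ MPa × 8.57×10⁻⁶ × 210.3 = 185 MPa (compressive).
Compare to σ_y = 281 MPa: σ < σ_y, so it does not yield.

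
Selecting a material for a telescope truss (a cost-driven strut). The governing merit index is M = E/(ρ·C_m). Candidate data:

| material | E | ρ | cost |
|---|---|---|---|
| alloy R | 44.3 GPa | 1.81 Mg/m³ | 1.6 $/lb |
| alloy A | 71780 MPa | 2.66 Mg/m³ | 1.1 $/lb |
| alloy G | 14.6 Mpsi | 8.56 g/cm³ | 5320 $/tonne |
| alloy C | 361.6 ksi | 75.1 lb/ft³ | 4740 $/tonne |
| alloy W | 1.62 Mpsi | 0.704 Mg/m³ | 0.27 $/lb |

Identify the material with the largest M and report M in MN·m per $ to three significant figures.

alloy W, M = 26.7 MN·m per $

In SI units:
  alloy R: E = 44.30 GPa, ρ = 1810 kg/m³, cost = 3.527 $/kg
  alloy A: E = 71.78 GPa, ρ = 2660 kg/m³, cost = 2.425 $/kg
  alloy G: E = 100.7 GPa, ρ = 8560 kg/m³, cost = 5.320 $/kg
  alloy C: E = 2.493 GPa, ρ = 1203 kg/m³, cost = 4.740 $/kg
  alloy W: E = 11.17 GPa, ρ = 704.0 kg/m³, cost = 0.5952 $/kg
  alloy W: M = 26.7 MN·m per $
  alloy A: M = 11.1 MN·m per $
  alloy R: M = 6.94 MN·m per $
  alloy G: M = 2.21 MN·m per $
  alloy C: M = 0.437 MN·m per $
Alloy W has the largest M.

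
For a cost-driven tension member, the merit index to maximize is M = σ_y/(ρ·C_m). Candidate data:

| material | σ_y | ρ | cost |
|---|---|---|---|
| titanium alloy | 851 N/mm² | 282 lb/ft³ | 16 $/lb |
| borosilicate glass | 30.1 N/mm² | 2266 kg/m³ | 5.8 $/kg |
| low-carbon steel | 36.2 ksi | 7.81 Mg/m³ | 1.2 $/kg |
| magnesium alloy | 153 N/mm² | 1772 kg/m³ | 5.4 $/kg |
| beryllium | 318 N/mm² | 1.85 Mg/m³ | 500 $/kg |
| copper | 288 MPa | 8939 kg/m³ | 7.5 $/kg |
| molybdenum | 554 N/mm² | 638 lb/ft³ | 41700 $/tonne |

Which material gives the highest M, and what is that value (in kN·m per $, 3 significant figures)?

Putting every candidate on a common basis:
  titanium alloy: σ_y = 851.0 MPa, ρ = 4517 kg/m³, cost = 35.27 $/kg
  borosilicate glass: σ_y = 30.10 MPa, ρ = 2266 kg/m³, cost = 5.800 $/kg
  low-carbon steel: σ_y = 249.6 MPa, ρ = 7810 kg/m³, cost = 1.200 $/kg
  magnesium alloy: σ_y = 153.0 MPa, ρ = 1772 kg/m³, cost = 5.400 $/kg
  beryllium: σ_y = 318.0 MPa, ρ = 1850 kg/m³, cost = 500.0 $/kg
  copper: σ_y = 288.0 MPa, ρ = 8939 kg/m³, cost = 7.500 $/kg
  molybdenum: σ_y = 554.0 MPa, ρ = 10220 kg/m³, cost = 41.70 $/kg
  low-carbon steel: M = 26.6 kN·m per $
  magnesium alloy: M = 16.0 kN·m per $
  titanium alloy: M = 5.34 kN·m per $
  copper: M = 4.30 kN·m per $
  borosilicate glass: M = 2.29 kN·m per $
  molybdenum: M = 1.30 kN·m per $
  beryllium: M = 0.344 kN·m per $
Highest index: low-carbon steel.

low-carbon steel, M = 26.6 kN·m per $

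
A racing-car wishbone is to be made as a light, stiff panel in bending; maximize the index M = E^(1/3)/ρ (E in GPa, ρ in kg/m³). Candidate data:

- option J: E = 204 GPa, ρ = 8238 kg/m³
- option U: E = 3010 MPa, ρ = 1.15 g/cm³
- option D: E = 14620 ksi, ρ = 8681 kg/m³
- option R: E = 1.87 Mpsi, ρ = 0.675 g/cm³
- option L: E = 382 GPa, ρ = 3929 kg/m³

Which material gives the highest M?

option R

Putting every candidate on a common basis:
  option J: E = 204.0 GPa, ρ = 8238 kg/m³
  option U: E = 3.010 GPa, ρ = 1150 kg/m³
  option D: E = 100.8 GPa, ρ = 8681 kg/m³
  option R: E = 12.89 GPa, ρ = 675.0 kg/m³
  option L: E = 382.0 GPa, ρ = 3929 kg/m³
  option R: M = 3.47×10⁻³
  option L: M = 1.85×10⁻³
  option U: M = 1.26×10⁻³
  option J: M = 0.715×10⁻³
  option D: M = 0.536×10⁻³
Highest index: option R.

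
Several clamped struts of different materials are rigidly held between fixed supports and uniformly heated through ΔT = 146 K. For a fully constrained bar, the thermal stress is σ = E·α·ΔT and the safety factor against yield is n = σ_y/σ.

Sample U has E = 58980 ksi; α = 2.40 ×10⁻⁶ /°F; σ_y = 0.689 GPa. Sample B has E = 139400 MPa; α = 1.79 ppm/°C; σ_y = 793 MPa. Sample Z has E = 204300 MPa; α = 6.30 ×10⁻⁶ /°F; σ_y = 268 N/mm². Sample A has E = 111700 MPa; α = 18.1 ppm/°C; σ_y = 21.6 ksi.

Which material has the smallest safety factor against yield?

sample A

In consistent units (E in GPa, α in ×10⁻⁶/K, σ_y in MPa):
  sample U: E = 406.7, α = 4.32, σ_y = 689.0 → σ = 256 MPa, n = 2.69
  sample B: E = 139.4, α = 1.79, σ_y = 793.0 → σ = 36.4 MPa, n = 21.8
  sample Z: E = 204.3, α = 11.3, σ_y = 268.0 → σ = 338 MPa, n = 0.792
  sample A: E = 111.7, α = 18.1, σ_y = 148.9 → σ = 295 MPa, n = 0.505
The minimum is sample A at n = 0.505.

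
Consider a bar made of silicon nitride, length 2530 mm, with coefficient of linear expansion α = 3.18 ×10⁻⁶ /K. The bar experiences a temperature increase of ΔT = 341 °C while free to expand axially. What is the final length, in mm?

ΔL = α·L₀·ΔT = 3.18×10⁻⁶ × 2530 mm × 341.0 K = 2.74 mm.
L = L₀ + ΔL = 2530 + 2.74 = 2532.7 mm.

2532.7 mm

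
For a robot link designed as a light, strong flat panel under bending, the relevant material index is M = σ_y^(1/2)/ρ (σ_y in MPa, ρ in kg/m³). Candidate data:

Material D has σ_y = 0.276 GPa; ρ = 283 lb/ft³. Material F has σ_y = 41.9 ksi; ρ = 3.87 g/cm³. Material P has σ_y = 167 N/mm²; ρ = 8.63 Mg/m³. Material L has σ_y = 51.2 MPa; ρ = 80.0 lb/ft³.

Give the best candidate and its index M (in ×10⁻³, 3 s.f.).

Normalizing units and computing the index:
  material D: σ_y = 276.0 MPa, ρ = 4533 kg/m³
  material F: σ_y = 288.9 MPa, ρ = 3870 kg/m³
  material P: σ_y = 167.0 MPa, ρ = 8630 kg/m³
  material L: σ_y = 51.20 MPa, ρ = 1281 kg/m³
  material L: M = 5.58×10⁻³
  material F: M = 4.39×10⁻³
  material D: M = 3.66×10⁻³
  material P: M = 1.50×10⁻³
Material L has the largest M.

material L, M = 5.58×10⁻³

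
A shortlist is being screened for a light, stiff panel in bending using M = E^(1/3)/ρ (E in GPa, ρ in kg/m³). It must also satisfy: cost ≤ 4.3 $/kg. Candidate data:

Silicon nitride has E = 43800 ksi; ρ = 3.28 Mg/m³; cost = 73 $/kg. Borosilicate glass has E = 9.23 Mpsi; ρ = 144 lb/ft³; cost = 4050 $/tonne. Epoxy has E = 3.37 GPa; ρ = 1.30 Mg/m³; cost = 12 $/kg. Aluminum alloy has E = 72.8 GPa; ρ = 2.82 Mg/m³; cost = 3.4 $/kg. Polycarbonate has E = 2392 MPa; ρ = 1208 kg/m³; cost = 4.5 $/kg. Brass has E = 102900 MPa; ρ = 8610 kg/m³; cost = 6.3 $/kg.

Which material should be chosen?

borosilicate glass

Screen on constraints: cost ≤ 4.3 $/kg. Survivors: borosilicate glass, aluminum alloy.
In SI units:
  borosilicate glass: E = 63.64 GPa, ρ = 2307 kg/m³
  aluminum alloy: E = 72.80 GPa, ρ = 2820 kg/m³
  borosilicate glass: M = 1.73×10⁻³
  aluminum alloy: M = 1.48×10⁻³
The maximum is for borosilicate glass.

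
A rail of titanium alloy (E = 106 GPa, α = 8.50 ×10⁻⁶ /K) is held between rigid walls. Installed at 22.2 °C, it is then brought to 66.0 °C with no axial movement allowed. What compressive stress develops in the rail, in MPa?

ΔT = 43.80 K. Constrained thermal stress σ = E·α·ΔT = 106.0×10³ MPa × 8.50×10⁻⁶ × 43.80 = 39.5 MPa (compressive).

39.5 MPa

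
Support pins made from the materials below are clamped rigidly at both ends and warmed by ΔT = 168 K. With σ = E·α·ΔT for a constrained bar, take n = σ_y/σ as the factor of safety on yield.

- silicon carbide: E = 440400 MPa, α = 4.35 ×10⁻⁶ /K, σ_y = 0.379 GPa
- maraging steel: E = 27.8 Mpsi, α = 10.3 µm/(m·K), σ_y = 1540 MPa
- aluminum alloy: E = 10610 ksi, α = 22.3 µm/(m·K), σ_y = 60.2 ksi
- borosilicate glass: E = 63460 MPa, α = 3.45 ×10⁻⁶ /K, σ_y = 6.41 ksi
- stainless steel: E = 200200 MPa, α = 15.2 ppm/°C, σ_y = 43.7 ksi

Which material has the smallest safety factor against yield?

Converting E to GPa, α to ×10⁻⁶/K, σ_y to MPa, then σ and n for each:
  silicon carbide: E = 440.4, α = 4.35, σ_y = 379.0 → σ = 322 MPa, n = 1.18
  maraging steel: E = 191.7, α = 10.3, σ_y = 1540 → σ = 332 MPa, n = 4.64
  aluminum alloy: E = 73.15, α = 22.3, σ_y = 415.1 → σ = 274 MPa, n = 1.51
  borosilicate glass: E = 63.46, α = 3.45, σ_y = 44.20 → σ = 36.8 MPa, n = 1.20
  stainless steel: E = 200.2, α = 15.2, σ_y = 301.3 → σ = 511 MPa, n = 0.589
Smallest n: stainless steel with n = 0.589.

stainless steel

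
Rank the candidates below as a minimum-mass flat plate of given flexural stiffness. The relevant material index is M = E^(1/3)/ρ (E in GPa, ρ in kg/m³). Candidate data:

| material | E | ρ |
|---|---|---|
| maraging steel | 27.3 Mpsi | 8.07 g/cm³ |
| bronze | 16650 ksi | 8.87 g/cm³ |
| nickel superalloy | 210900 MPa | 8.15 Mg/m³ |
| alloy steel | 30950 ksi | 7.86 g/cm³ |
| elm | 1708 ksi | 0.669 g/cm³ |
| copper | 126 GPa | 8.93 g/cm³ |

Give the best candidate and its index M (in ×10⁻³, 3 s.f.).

Normalizing units and computing the index:
  maraging steel: E = 188.2 GPa, ρ = 8070 kg/m³
  bronze: E = 114.8 GPa, ρ = 8870 kg/m³
  nickel superalloy: E = 210.9 GPa, ρ = 8150 kg/m³
  alloy steel: E = 213.4 GPa, ρ = 7860 kg/m³
  elm: E = 11.78 GPa, ρ = 669.0 kg/m³
  copper: E = 126.0 GPa, ρ = 8930 kg/m³
  elm: M = 3.40×10⁻³
  alloy steel: M = 0.760×10⁻³
  nickel superalloy: M = 0.730×10⁻³
  maraging steel: M = 0.710×10⁻³
  copper: M = 0.561×10⁻³
  bronze: M = 0.548×10⁻³
Highest index: elm.

elm, M = 3.40×10⁻³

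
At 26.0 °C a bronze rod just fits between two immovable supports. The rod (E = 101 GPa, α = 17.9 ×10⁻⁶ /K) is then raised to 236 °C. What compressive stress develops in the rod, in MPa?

ΔT = 210.0 K. Constrained thermal stress σ = E·α·ΔT = 101.0×10³ MPa × 17.9×10⁻⁶ × 210.0 = 380 MPa (compressive).

380 MPa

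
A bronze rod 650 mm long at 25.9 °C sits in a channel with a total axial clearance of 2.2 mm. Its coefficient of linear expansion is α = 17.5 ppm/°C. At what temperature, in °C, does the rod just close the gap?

219 °C

α·L₀·ΔT = 2.2 mm ⇒ ΔT = 2.2 / (17.5×10⁻⁶ × 650.0) = 193.4 K.
T = 25.9 + 193.4 = 219.3 °C.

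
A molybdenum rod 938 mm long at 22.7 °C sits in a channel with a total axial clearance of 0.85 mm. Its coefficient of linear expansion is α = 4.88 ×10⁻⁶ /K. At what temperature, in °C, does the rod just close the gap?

α·L₀·ΔT = 0.85 mm ⇒ ΔT = 0.85 / (4.88×10⁻⁶ × 938.0) = 185.7 K.
T = 22.7 + 185.7 = 208.4 °C.

208 °C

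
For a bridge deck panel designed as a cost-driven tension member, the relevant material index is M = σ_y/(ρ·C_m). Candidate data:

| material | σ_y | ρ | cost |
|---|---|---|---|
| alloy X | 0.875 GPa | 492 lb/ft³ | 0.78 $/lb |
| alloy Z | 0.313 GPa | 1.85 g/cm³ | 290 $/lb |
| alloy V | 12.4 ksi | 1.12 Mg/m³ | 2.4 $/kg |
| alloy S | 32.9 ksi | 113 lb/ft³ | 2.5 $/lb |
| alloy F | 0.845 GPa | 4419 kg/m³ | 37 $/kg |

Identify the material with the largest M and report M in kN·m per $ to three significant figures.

alloy X, M = 64.6 kN·m per $

Convert each candidate to consistent units, then evaluate M:
  alloy X: σ_y = 875.0 MPa, ρ = 7881 kg/m³, cost = 1.720 $/kg
  alloy Z: σ_y = 313.0 MPa, ρ = 1850 kg/m³, cost = 639.3 $/kg
  alloy V: σ_y = 85.50 MPa, ρ = 1120 kg/m³, cost = 2.400 $/kg
  alloy S: σ_y = 226.8 MPa, ρ = 1810 kg/m³, cost = 5.511 $/kg
  alloy F: σ_y = 845.0 MPa, ρ = 4419 kg/m³, cost = 37.00 $/kg
  alloy X: M = 64.6 kN·m per $
  alloy V: M = 31.8 kN·m per $
  alloy S: M = 22.7 kN·m per $
  alloy F: M = 5.17 kN·m per $
  alloy Z: M = 0.265 kN·m per $
Highest index: alloy X.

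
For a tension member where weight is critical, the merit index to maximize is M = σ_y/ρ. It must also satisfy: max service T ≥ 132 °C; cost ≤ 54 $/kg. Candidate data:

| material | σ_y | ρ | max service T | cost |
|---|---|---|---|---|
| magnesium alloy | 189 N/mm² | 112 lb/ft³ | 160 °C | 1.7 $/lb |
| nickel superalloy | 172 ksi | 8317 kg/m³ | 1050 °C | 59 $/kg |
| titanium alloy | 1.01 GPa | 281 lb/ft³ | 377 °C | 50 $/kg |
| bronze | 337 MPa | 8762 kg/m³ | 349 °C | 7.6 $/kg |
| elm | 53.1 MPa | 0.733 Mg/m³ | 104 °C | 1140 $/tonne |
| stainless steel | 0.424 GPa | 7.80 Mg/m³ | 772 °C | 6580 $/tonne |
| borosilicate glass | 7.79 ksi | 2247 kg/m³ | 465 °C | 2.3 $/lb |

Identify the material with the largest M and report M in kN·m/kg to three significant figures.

Screen on constraints: max service T ≥ 132 °C; cost ≤ 54 $/kg. Survivors: magnesium alloy, titanium alloy, bronze, stainless steel, borosilicate glass.
In SI units:
  magnesium alloy: σ_y = 189.0 MPa, ρ = 1794 kg/m³
  titanium alloy: σ_y = 1010 MPa, ρ = 4501 kg/m³
  bronze: σ_y = 337.0 MPa, ρ = 8762 kg/m³
  stainless steel: σ_y = 424.0 MPa, ρ = 7800 kg/m³
  borosilicate glass: σ_y = 53.71 MPa, ρ = 2247 kg/m³
  titanium alloy: M = 224 kN·m/kg
  magnesium alloy: M = 105 kN·m/kg
  stainless steel: M = 54.4 kN·m/kg
  bronze: M = 38.5 kN·m/kg
  borosilicate glass: M = 23.9 kN·m/kg
Titanium alloy has the largest M.

titanium alloy, M = 224 kN·m/kg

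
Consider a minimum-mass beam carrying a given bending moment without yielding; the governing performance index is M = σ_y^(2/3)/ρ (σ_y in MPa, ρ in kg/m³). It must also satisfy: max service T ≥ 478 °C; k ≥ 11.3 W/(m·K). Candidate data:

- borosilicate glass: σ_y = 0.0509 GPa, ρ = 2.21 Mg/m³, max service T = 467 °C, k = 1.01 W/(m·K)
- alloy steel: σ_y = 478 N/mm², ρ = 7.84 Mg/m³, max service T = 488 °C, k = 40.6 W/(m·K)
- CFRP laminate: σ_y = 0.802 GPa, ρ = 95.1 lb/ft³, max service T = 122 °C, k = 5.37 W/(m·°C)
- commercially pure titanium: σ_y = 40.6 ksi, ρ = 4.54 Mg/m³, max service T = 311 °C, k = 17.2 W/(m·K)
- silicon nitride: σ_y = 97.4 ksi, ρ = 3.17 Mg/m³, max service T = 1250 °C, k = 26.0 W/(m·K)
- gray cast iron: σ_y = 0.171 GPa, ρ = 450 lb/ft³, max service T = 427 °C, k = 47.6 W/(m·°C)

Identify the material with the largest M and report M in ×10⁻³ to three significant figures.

Screen on constraints: max service T ≥ 478 °C; k ≥ 11.3 W/(m·K). Survivors: alloy steel, silicon nitride.
After converting to SI:
  alloy steel: σ_y = 478.0 MPa, ρ = 7840 kg/m³
  silicon nitride: σ_y = 671.5 MPa, ρ = 3170 kg/m³
  silicon nitride: M = 24.2×10⁻³
  alloy steel: M = 7.80×10⁻³
Highest index: silicon nitride.

silicon nitride, M = 24.2×10⁻³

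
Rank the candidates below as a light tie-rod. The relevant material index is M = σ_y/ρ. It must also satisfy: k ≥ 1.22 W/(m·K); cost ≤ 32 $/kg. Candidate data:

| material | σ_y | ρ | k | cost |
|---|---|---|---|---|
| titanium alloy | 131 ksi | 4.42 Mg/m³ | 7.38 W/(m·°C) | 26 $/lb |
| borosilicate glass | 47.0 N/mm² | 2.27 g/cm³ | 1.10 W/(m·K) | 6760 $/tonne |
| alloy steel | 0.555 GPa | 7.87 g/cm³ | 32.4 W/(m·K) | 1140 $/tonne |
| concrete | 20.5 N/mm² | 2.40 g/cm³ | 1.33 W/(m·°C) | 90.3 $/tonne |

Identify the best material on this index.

Screen on constraints: k ≥ 1.22 W/(m·K); cost ≤ 32 $/kg. Survivors: alloy steel, concrete.
In SI units:
  alloy steel: σ_y = 555.0 MPa, ρ = 7870 kg/m³
  concrete: σ_y = 20.50 MPa, ρ = 2400 kg/m³
  alloy steel: M = 70.5 kN·m/kg
  concrete: M = 8.54 kN·m/kg
Alloy steel ranks first.

alloy steel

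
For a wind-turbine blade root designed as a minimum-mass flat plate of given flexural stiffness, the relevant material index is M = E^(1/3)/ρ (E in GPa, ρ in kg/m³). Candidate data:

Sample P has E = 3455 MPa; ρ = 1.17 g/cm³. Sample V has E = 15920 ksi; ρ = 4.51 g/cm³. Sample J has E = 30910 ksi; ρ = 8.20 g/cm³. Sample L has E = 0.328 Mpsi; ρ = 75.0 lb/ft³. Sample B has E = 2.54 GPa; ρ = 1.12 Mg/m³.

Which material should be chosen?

sample P

After converting to SI:
  sample P: E = 3.455 GPa, ρ = 1170 kg/m³
  sample V: E = 109.8 GPa, ρ = 4510 kg/m³
  sample J: E = 213.1 GPa, ρ = 8200 kg/m³
  sample L: E = 2.261 GPa, ρ = 1201 kg/m³
  sample B: E = 2.540 GPa, ρ = 1120 kg/m³
  sample P: M = 1.29×10⁻³
  sample B: M = 1.22×10⁻³
  sample L: M = 1.09×10⁻³
  sample V: M = 1.06×10⁻³
  sample J: M = 0.728×10⁻³
Highest index: sample P.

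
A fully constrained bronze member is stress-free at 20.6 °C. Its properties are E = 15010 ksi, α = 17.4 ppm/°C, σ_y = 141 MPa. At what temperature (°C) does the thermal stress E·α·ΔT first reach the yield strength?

E = 15010 ksi = 103.5 GPa.
E·α·ΔT = 141.0 MPa ⇒ ΔT = 141.0 / (103.5×10³ × 17.4×10⁻⁶) = 78.30 K.
T = 20.6 + 78.30 = 98.90 °C.

98.9 °C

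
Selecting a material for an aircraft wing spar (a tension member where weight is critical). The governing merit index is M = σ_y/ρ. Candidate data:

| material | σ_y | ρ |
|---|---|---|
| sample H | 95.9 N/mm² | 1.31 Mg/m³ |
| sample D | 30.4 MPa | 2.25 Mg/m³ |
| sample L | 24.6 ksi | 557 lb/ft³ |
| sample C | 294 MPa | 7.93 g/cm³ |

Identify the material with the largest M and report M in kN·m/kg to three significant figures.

sample H, M = 73.2 kN·m/kg

Putting every candidate on a common basis:
  sample H: σ_y = 95.90 MPa, ρ = 1310 kg/m³
  sample D: σ_y = 30.40 MPa, ρ = 2250 kg/m³
  sample L: σ_y = 169.6 MPa, ρ = 8922 kg/m³
  sample C: σ_y = 294.0 MPa, ρ = 7930 kg/m³
  sample H: M = 73.2 kN·m/kg
  sample C: M = 37.1 kN·m/kg
  sample L: M = 19.0 kN·m/kg
  sample D: M = 13.5 kN·m/kg
Highest index: sample H.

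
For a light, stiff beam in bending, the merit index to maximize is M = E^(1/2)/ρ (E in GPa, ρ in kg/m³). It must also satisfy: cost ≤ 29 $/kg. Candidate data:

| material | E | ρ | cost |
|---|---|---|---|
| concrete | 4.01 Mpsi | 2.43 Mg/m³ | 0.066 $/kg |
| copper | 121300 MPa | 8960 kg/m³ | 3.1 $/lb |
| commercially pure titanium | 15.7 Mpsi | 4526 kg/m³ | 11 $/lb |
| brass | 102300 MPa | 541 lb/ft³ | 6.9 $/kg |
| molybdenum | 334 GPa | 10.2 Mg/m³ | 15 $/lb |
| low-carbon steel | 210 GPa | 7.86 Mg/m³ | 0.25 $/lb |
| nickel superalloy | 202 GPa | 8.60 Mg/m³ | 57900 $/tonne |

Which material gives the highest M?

Screen on constraints: cost ≤ 29 $/kg. Survivors: concrete, copper, commercially pure titanium, brass, low-carbon steel.
Convert each candidate to consistent units, then evaluate M:
  concrete: E = 27.65 GPa, ρ = 2430 kg/m³
  copper: E = 121.3 GPa, ρ = 8960 kg/m³
  commercially pure titanium: E = 108.2 GPa, ρ = 4526 kg/m³
  brass: E = 102.3 GPa, ρ = 8666 kg/m³
  low-carbon steel: E = 210.0 GPa, ρ = 7860 kg/m³
  commercially pure titanium: M = 2.30×10⁻³
  concrete: M = 2.16×10⁻³
  low-carbon steel: M = 1.84×10⁻³
  copper: M = 1.23×10⁻³
  brass: M = 1.17×10⁻³
Commercially pure titanium has the largest M.

commercially pure titanium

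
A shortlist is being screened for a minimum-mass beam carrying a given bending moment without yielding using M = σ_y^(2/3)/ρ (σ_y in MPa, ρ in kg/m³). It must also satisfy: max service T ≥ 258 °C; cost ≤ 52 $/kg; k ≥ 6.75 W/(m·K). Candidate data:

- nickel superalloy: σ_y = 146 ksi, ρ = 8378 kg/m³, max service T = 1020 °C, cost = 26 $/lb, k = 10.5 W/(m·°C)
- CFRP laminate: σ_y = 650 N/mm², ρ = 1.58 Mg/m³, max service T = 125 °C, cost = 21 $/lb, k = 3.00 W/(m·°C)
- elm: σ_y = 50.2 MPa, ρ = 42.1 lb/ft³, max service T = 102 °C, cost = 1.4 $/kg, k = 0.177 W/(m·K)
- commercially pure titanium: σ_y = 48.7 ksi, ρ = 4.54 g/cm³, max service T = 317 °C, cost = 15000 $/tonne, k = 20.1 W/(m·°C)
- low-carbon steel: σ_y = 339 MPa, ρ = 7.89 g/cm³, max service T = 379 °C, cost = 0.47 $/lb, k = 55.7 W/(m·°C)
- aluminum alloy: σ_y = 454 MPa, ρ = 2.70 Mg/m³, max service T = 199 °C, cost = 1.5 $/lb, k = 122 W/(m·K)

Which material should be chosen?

commercially pure titanium

Screen on constraints: max service T ≥ 258 °C; cost ≤ 52 $/kg; k ≥ 6.75 W/(m·K). Survivors: commercially pure titanium, low-carbon steel.
Putting every candidate on a common basis:
  commercially pure titanium: σ_y = 335.8 MPa, ρ = 4540 kg/m³
  low-carbon steel: σ_y = 339.0 MPa, ρ = 7890 kg/m³
  commercially pure titanium: M = 10.6×10⁻³
  low-carbon steel: M = 6.16×10⁻³
Commercially pure titanium has the largest M.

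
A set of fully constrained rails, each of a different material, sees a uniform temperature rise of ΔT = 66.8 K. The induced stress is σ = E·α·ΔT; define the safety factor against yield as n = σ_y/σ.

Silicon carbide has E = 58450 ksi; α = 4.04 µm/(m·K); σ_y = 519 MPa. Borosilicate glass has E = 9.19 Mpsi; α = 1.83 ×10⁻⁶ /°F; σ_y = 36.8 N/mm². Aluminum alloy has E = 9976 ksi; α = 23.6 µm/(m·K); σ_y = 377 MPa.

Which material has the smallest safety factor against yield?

Converting E to GPa, α to ×10⁻⁶/K, σ_y to MPa, then σ and n for each:
  silicon carbide: E = 403.0, α = 4.04, σ_y = 519.0 → σ = 109 MPa, n = 4.77
  borosilicate glass: E = 63.36, α = 3.29, σ_y = 36.80 → σ = 13.9 MPa, n = 2.64
  aluminum alloy: E = 68.78, α = 23.6, σ_y = 377.0 → σ = 108 MPa, n = 3.48
The minimum is borosilicate glass at n = 2.64.

borosilicate glass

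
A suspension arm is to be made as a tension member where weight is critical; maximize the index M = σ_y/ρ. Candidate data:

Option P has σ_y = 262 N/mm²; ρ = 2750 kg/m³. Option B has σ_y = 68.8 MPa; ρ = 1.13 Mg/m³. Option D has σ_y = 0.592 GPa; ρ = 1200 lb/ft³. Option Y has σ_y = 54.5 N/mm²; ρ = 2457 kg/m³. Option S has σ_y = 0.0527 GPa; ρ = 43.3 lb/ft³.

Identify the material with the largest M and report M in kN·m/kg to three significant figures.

option P, M = 95.3 kN·m/kg

Putting every candidate on a common basis:
  option P: σ_y = 262.0 MPa, ρ = 2750 kg/m³
  option B: σ_y = 68.80 MPa, ρ = 1130 kg/m³
  option D: σ_y = 592.0 MPa, ρ = 19220 kg/m³
  option Y: σ_y = 54.50 MPa, ρ = 2457 kg/m³
  option S: σ_y = 52.70 MPa, ρ = 693.6 kg/m³
  option P: M = 95.3 kN·m/kg
  option S: M = 76.0 kN·m/kg
  option B: M = 60.9 kN·m/kg
  option D: M = 30.8 kN·m/kg
  option Y: M = 22.2 kN·m/kg
Option P has the largest M.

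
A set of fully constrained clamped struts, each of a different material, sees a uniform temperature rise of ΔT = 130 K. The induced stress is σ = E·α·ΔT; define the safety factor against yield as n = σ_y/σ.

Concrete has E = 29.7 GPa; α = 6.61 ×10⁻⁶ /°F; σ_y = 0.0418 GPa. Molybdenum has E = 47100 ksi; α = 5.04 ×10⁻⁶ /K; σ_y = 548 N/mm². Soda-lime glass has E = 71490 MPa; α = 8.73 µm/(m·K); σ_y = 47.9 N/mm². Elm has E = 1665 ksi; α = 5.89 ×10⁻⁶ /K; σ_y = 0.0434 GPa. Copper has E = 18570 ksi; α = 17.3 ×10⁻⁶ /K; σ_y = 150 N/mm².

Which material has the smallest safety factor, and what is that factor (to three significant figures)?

copper, n = 0.521

Per material, after unit conversion:
  concrete: E = 29.70, α = 11.9, σ_y = 41.80 → σ = 45.9 MPa, n = 0.910
  molybdenum: E = 324.7, α = 5.04, σ_y = 548.0 → σ = 213 MPa, n = 2.58
  soda-lime glass: E = 71.49, α = 8.73, σ_y = 47.90 → σ = 81.1 MPa, n = 0.590
  elm: E = 11.48, α = 5.89, σ_y = 43.40 → σ = 8.79 MPa, n = 4.94
  copper: E = 128.0, α = 17.3, σ_y = 150.0 → σ = 288 MPa, n = 0.521
Copper has the lowest safety factor, n = 0.521.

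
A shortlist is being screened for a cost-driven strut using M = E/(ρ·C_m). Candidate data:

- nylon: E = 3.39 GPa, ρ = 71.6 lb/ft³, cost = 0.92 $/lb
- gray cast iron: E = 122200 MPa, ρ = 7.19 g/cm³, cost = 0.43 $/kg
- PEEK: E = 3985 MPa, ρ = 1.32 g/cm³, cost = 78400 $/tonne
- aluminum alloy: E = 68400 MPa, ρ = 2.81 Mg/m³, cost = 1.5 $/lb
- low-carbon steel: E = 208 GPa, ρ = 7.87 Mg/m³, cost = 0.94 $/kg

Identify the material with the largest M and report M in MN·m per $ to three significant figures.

gray cast iron, M = 39.5 MN·m per $

Convert each candidate to consistent units, then evaluate M:
  nylon: E = 3.390 GPa, ρ = 1147 kg/m³, cost = 2.028 $/kg
  gray cast iron: E = 122.2 GPa, ρ = 7190 kg/m³, cost = 0.4300 $/kg
  PEEK: E = 3.985 GPa, ρ = 1320 kg/m³, cost = 78.40 $/kg
  aluminum alloy: E = 68.40 GPa, ρ = 2810 kg/m³, cost = 3.307 $/kg
  low-carbon steel: E = 208.0 GPa, ρ = 7870 kg/m³, cost = 0.9400 $/kg
  gray cast iron: M = 39.5 MN·m per $
  low-carbon steel: M = 28.1 MN·m per $
  aluminum alloy: M = 7.36 MN·m per $
  nylon: M = 1.46 MN·m per $
  PEEK: M = 0.0385 MN·m per $
Gray cast iron has the largest M.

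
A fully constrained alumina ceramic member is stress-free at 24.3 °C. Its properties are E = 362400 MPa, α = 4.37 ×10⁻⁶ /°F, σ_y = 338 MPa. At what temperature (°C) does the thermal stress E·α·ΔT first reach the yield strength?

E = 362400 MPa = 362.4 GPa.
α = 4.37×10⁻⁶/°F × 9/5 = 7.87×10⁻⁶/K.
E·α·ΔT = 338.0 MPa ⇒ ΔT = 338.0 / (362.4×10³ × 7.87×10⁻⁶) = 118.6 K.
T = 24.3 + 118.6 = 142.9 °C.

143 °C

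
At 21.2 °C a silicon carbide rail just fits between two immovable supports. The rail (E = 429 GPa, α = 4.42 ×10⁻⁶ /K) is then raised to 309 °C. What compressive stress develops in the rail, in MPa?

546 MPa

ΔT = 287.8 K. Constrained thermal stress σ = E·α·ΔT = 429.0×10³ MPa × 4.42×10⁻⁶ × 287.8 = 546 MPa (compressive).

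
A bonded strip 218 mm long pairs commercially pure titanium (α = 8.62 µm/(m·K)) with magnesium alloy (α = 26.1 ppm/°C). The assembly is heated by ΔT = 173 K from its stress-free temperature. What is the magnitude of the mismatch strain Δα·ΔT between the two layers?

Δα = |8.62 − 26.1|×10⁻⁶/K = 17.5×10⁻⁶/K.
Mismatch strain = Δα·ΔT = 17.5×10⁻⁶ × 173.0 = 3.02×10⁻³.

3.02×10⁻³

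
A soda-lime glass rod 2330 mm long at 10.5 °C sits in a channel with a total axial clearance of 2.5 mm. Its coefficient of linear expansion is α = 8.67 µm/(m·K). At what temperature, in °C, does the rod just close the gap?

α·L₀·ΔT = 2.5 mm ⇒ ΔT = 2.5 / (8.67×10⁻⁶ × 2330.0) = 123.8 K.
T = 10.5 + 123.8 = 134.3 °C.

134 °C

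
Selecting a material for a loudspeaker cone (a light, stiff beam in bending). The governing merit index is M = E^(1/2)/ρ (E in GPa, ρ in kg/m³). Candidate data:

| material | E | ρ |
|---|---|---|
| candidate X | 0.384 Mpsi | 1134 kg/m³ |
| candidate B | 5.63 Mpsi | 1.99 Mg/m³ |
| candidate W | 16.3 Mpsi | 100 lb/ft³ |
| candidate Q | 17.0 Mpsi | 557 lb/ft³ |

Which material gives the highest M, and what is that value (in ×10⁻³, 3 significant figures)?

In SI units:
  candidate X: E = 2.648 GPa, ρ = 1134 kg/m³
  candidate B: E = 38.82 GPa, ρ = 1990 kg/m³
  candidate W: E = 112.4 GPa, ρ = 1602 kg/m³
  candidate Q: E = 117.2 GPa, ρ = 8922 kg/m³
  candidate W: M = 6.62×10⁻³
  candidate B: M = 3.13×10⁻³
  candidate X: M = 1.43×10⁻³
  candidate Q: M = 1.21×10⁻³
Candidate W ranks first.

candidate W, M = 6.62×10⁻³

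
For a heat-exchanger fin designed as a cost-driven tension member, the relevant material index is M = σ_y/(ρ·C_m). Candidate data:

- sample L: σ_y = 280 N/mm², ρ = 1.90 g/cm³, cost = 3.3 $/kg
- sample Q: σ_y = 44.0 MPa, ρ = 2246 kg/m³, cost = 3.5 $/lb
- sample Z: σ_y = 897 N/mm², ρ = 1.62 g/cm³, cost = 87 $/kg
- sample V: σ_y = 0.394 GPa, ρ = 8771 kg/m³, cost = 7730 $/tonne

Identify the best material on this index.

sample L

Normalizing units and computing the index:
  sample L: σ_y = 280.0 MPa, ρ = 1900 kg/m³, cost = 3.300 $/kg
  sample Q: σ_y = 44.00 MPa, ρ = 2246 kg/m³, cost = 7.716 $/kg
  sample Z: σ_y = 897.0 MPa, ρ = 1620 kg/m³, cost = 87.00 $/kg
  sample V: σ_y = 394.0 MPa, ρ = 8771 kg/m³, cost = 7.730 $/kg
  sample L: M = 44.7 kN·m per $
  sample Z: M = 6.36 kN·m per $
  sample V: M = 5.81 kN·m per $
  sample Q: M = 2.54 kN·m per $
Sample L ranks first.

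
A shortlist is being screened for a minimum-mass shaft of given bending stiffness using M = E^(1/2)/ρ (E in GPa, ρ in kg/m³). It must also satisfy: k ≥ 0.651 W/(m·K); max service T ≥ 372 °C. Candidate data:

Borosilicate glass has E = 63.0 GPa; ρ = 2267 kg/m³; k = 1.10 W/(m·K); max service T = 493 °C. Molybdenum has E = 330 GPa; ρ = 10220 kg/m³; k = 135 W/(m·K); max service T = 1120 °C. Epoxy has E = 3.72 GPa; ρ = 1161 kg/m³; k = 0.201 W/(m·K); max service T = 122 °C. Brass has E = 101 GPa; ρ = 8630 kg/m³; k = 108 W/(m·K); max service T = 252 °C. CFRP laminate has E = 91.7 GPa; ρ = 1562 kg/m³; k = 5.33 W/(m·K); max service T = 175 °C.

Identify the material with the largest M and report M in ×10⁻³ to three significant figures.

borosilicate glass, M = 3.50×10⁻³

Screen on constraints: k ≥ 0.651 W/(m·K); max service T ≥ 372 °C. Survivors: borosilicate glass, molybdenum.
Computing M directly (units already consistent):
  borosilicate glass: M = 3.50×10⁻³
  molybdenum: M = 1.78×10⁻³
Highest index: borosilicate glass.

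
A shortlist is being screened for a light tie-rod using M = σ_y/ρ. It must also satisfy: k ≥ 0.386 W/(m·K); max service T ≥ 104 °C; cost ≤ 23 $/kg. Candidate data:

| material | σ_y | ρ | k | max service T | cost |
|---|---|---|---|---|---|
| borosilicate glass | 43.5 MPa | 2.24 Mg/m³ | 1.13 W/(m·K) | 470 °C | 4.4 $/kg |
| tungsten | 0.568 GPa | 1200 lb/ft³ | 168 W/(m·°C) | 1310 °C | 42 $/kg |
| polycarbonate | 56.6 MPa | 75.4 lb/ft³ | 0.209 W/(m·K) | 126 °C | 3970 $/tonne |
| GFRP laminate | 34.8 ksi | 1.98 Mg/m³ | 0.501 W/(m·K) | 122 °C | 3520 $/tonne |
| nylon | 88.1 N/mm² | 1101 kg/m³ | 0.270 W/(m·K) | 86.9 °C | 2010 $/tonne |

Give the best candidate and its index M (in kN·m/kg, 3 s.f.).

Screen on constraints: k ≥ 0.386 W/(m·K); max service T ≥ 104 °C; cost ≤ 23 $/kg. Survivors: borosilicate glass, GFRP laminate.
Putting every candidate on a common basis:
  borosilicate glass: σ_y = 43.50 MPa, ρ = 2240 kg/m³
  GFRP laminate: σ_y = 239.9 MPa, ρ = 1980 kg/m³
  GFRP laminate: M = 121 kN·m/kg
  borosilicate glass: M = 19.4 kN·m/kg
GFRP laminate has the largest M.

GFRP laminate, M = 121 kN·m/kg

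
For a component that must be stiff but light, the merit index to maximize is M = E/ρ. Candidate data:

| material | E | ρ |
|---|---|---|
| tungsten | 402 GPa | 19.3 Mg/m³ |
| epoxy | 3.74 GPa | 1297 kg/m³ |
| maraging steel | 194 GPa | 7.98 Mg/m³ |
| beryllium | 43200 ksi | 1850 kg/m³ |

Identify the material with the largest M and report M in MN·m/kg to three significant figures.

beryllium, M = 161 MN·m/kg

After converting to SI:
  tungsten: E = 402.0 GPa, ρ = 19300 kg/m³
  epoxy: E = 3.740 GPa, ρ = 1297 kg/m³
  maraging steel: E = 194.0 GPa, ρ = 7980 kg/m³
  beryllium: E = 297.9 GPa, ρ = 1850 kg/m³
  beryllium: M = 161 MN·m/kg
  maraging steel: M = 24.3 MN·m/kg
  tungsten: M = 20.8 MN·m/kg
  epoxy: M = 2.88 MN·m/kg
Highest index: beryllium.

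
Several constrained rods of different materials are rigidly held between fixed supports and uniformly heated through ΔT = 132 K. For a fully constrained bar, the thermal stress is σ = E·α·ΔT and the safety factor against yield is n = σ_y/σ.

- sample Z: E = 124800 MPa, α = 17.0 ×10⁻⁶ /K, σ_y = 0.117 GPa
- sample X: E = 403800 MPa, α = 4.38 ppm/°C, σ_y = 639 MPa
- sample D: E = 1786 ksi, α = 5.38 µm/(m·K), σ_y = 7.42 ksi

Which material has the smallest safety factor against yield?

sample Z

In consistent units (E in GPa, α in ×10⁻⁶/K, σ_y in MPa):
  sample Z: E = 124.8, α = 17.0, σ_y = 117.0 → σ = 280 MPa, n = 0.418
  sample X: E = 403.8, α = 4.38, σ_y = 639.0 → σ = 233 MPa, n = 2.74
  sample D: E = 12.31, α = 5.38, σ_y = 51.16 → σ = 8.74 MPa, n = 5.85
Smallest n: sample Z with n = 0.418.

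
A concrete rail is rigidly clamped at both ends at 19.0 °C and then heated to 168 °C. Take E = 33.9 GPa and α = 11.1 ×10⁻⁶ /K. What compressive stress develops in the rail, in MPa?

56.1 MPa

ΔT = 149.0 K. Constrained thermal stress σ = E·α·ΔT = 33.90×10³ MPa × 11.1×10⁻⁶ × 149.0 = 56.1 MPa (compressive).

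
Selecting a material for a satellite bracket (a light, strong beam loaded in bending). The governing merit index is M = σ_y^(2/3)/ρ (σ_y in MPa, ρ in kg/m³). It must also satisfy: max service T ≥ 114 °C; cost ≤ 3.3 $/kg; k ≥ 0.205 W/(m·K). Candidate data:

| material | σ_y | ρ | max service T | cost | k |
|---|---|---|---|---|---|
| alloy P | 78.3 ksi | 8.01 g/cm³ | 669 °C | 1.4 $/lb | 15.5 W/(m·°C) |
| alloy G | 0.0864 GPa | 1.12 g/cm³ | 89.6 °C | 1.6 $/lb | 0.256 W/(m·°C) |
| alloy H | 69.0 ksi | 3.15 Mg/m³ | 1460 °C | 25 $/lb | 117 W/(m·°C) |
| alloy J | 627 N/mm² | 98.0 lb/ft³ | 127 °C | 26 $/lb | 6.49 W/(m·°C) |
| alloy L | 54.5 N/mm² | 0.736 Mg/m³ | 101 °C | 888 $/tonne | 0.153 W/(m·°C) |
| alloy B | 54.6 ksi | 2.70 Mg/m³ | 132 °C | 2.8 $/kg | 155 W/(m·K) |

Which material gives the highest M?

alloy B

Screen on constraints: max service T ≥ 114 °C; cost ≤ 3.3 $/kg; k ≥ 0.205 W/(m·K). Survivors: alloy P, alloy B.
Normalizing units and computing the index:
  alloy P: σ_y = 539.9 MPa, ρ = 8010 kg/m³
  alloy B: σ_y = 376.5 MPa, ρ = 2700 kg/m³
  alloy B: M = 19.3×10⁻³
  alloy P: M = 8.28×10⁻³
The maximum is for alloy B.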